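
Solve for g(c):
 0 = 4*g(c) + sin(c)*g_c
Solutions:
 g(c) = C1*(cos(c)^2 + 2*cos(c) + 1)/(cos(c)^2 - 2*cos(c) + 1)


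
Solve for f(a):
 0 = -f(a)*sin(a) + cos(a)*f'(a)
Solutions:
 f(a) = C1/cos(a)


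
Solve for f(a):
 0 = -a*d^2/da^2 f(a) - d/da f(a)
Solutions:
 f(a) = C1 + C2*log(a)


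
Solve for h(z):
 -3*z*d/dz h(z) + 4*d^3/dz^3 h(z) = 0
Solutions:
 h(z) = C1 + Integral(C2*airyai(6^(1/3)*z/2) + C3*airybi(6^(1/3)*z/2), z)


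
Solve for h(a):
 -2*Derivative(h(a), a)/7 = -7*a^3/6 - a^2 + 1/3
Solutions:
 h(a) = C1 + 49*a^4/48 + 7*a^3/6 - 7*a/6


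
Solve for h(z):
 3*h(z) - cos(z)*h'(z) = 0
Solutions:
 h(z) = C1*(sin(z) + 1)^(3/2)/(sin(z) - 1)^(3/2)


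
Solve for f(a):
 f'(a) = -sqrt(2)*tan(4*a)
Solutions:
 f(a) = C1 + sqrt(2)*log(cos(4*a))/4


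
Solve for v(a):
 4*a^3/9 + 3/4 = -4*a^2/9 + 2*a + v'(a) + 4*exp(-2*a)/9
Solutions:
 v(a) = C1 + a^4/9 + 4*a^3/27 - a^2 + 3*a/4 + 2*exp(-2*a)/9


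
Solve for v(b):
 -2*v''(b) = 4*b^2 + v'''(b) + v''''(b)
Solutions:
 v(b) = C1 + C2*b - b^4/6 + b^3/3 + b^2/2 + (C3*sin(sqrt(7)*b/2) + C4*cos(sqrt(7)*b/2))*exp(-b/2)


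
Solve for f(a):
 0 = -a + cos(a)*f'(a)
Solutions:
 f(a) = C1 + Integral(a/cos(a), a)


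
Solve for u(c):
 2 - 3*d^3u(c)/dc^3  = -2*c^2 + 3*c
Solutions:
 u(c) = C1 + C2*c + C3*c^2 + c^5/90 - c^4/24 + c^3/9


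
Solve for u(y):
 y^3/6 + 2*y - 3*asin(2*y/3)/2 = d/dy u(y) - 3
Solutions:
 u(y) = C1 + y^4/24 + y^2 - 3*y*asin(2*y/3)/2 + 3*y - 3*sqrt(9 - 4*y^2)/4


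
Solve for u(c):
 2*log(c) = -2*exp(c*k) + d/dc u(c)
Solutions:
 u(c) = C1 + 2*c*log(c) - 2*c + Piecewise((2*exp(c*k)/k, Ne(k, 0)), (2*c, True))


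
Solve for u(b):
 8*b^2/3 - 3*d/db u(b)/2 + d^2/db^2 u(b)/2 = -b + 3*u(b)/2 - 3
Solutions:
 u(b) = C1*exp(b*(3 - sqrt(21))/2) + C2*exp(b*(3 + sqrt(21))/2) + 16*b^2/9 - 26*b/9 + 164/27


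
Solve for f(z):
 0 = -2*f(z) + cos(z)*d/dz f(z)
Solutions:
 f(z) = C1*(sin(z) + 1)/(sin(z) - 1)


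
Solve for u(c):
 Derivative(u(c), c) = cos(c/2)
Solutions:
 u(c) = C1 + 2*sin(c/2)


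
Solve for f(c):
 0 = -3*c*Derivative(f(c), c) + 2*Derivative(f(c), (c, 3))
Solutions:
 f(c) = C1 + Integral(C2*airyai(2^(2/3)*3^(1/3)*c/2) + C3*airybi(2^(2/3)*3^(1/3)*c/2), c)


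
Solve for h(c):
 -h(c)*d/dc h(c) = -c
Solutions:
 h(c) = -sqrt(C1 + c^2)
 h(c) = sqrt(C1 + c^2)


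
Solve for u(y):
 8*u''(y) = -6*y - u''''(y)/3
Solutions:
 u(y) = C1 + C2*y + C3*sin(2*sqrt(6)*y) + C4*cos(2*sqrt(6)*y) - y^3/8


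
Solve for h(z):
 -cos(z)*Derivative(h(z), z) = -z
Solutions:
 h(z) = C1 + Integral(z/cos(z), z)


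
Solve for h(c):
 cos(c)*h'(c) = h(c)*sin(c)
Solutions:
 h(c) = C1/cos(c)


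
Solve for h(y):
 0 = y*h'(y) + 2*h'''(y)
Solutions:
 h(y) = C1 + Integral(C2*airyai(-2^(2/3)*y/2) + C3*airybi(-2^(2/3)*y/2), y)


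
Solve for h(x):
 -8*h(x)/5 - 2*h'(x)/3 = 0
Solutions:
 h(x) = C1*exp(-12*x/5)


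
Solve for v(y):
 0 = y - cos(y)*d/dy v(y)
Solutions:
 v(y) = C1 + Integral(y/cos(y), y)


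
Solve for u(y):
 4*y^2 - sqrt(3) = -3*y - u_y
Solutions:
 u(y) = C1 - 4*y^3/3 - 3*y^2/2 + sqrt(3)*y


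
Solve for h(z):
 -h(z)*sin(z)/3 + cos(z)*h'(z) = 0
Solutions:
 h(z) = C1/cos(z)^(1/3)


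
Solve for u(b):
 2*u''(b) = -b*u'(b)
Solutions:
 u(b) = C1 + C2*erf(b/2)


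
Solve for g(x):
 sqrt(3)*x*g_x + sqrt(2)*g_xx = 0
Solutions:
 g(x) = C1 + C2*erf(6^(1/4)*x/2)


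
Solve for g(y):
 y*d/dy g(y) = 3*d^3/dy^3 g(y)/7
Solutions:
 g(y) = C1 + Integral(C2*airyai(3^(2/3)*7^(1/3)*y/3) + C3*airybi(3^(2/3)*7^(1/3)*y/3), y)


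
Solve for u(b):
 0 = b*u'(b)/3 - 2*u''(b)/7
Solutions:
 u(b) = C1 + C2*erfi(sqrt(21)*b/6)


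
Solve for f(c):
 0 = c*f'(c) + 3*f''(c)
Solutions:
 f(c) = C1 + C2*erf(sqrt(6)*c/6)


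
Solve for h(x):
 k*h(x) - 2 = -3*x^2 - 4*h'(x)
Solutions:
 h(x) = C1*exp(-k*x/4) - 3*x^2/k + 2/k + 24*x/k^2 - 96/k^3


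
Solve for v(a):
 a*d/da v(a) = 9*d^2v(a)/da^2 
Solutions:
 v(a) = C1 + C2*erfi(sqrt(2)*a/6)


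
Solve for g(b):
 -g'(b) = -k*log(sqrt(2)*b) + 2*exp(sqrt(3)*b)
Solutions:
 g(b) = C1 + b*k*log(b) + b*k*(-1 + log(2)/2) - 2*sqrt(3)*exp(sqrt(3)*b)/3


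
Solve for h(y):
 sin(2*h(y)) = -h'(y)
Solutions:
 h(y) = pi - acos((-C1 - exp(4*y))/(C1 - exp(4*y)))/2
 h(y) = acos((-C1 - exp(4*y))/(C1 - exp(4*y)))/2


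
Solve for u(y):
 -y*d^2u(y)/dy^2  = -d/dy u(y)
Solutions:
 u(y) = C1 + C2*y^2


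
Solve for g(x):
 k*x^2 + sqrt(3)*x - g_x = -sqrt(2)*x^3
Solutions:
 g(x) = C1 + k*x^3/3 + sqrt(2)*x^4/4 + sqrt(3)*x^2/2


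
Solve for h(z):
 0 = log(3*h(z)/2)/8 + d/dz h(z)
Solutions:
 -8*Integral(1/(-log(_y) - log(3) + log(2)), (_y, h(z))) = C1 - z


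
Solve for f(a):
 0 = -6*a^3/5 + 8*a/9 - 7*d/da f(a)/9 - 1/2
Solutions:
 f(a) = C1 - 27*a^4/70 + 4*a^2/7 - 9*a/14


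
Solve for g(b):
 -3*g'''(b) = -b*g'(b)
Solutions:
 g(b) = C1 + Integral(C2*airyai(3^(2/3)*b/3) + C3*airybi(3^(2/3)*b/3), b)


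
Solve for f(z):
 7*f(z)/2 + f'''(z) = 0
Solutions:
 f(z) = C3*exp(-2^(2/3)*7^(1/3)*z/2) + (C1*sin(2^(2/3)*sqrt(3)*7^(1/3)*z/4) + C2*cos(2^(2/3)*sqrt(3)*7^(1/3)*z/4))*exp(2^(2/3)*7^(1/3)*z/4)


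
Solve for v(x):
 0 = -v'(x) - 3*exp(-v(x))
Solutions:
 v(x) = log(C1 - 3*x)


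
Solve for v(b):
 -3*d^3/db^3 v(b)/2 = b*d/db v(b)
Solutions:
 v(b) = C1 + Integral(C2*airyai(-2^(1/3)*3^(2/3)*b/3) + C3*airybi(-2^(1/3)*3^(2/3)*b/3), b)


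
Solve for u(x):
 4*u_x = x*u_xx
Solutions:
 u(x) = C1 + C2*x^5


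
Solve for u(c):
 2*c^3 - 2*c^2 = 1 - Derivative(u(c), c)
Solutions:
 u(c) = C1 - c^4/2 + 2*c^3/3 + c


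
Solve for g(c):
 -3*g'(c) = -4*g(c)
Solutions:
 g(c) = C1*exp(4*c/3)


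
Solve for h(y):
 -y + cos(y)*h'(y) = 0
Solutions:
 h(y) = C1 + Integral(y/cos(y), y)


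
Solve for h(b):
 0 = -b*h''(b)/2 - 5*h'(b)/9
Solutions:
 h(b) = C1 + C2/b^(1/9)


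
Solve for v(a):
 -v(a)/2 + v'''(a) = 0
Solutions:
 v(a) = C3*exp(2^(2/3)*a/2) + (C1*sin(2^(2/3)*sqrt(3)*a/4) + C2*cos(2^(2/3)*sqrt(3)*a/4))*exp(-2^(2/3)*a/4)


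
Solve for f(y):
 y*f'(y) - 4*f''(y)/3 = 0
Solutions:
 f(y) = C1 + C2*erfi(sqrt(6)*y/4)


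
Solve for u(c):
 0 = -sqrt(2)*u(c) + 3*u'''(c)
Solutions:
 u(c) = C3*exp(2^(1/6)*3^(2/3)*c/3) + (C1*sin(6^(1/6)*c/2) + C2*cos(6^(1/6)*c/2))*exp(-2^(1/6)*3^(2/3)*c/6)


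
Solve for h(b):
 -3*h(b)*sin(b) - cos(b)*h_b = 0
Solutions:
 h(b) = C1*cos(b)^3


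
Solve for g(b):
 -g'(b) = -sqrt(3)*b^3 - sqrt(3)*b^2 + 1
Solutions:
 g(b) = C1 + sqrt(3)*b^4/4 + sqrt(3)*b^3/3 - b


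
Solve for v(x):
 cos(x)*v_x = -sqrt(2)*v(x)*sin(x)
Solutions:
 v(x) = C1*cos(x)^(sqrt(2))


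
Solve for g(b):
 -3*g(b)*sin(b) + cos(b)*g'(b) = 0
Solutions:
 g(b) = C1/cos(b)^3


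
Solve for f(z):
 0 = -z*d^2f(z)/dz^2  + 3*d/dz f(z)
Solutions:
 f(z) = C1 + C2*z^4


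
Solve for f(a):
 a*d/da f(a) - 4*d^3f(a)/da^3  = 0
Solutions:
 f(a) = C1 + Integral(C2*airyai(2^(1/3)*a/2) + C3*airybi(2^(1/3)*a/2), a)


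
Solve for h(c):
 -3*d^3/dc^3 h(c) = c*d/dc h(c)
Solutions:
 h(c) = C1 + Integral(C2*airyai(-3^(2/3)*c/3) + C3*airybi(-3^(2/3)*c/3), c)


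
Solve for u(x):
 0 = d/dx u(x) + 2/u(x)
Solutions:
 u(x) = -sqrt(C1 - 4*x)
 u(x) = sqrt(C1 - 4*x)


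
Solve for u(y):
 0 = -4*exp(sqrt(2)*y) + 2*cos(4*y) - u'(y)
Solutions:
 u(y) = C1 - 2*sqrt(2)*exp(sqrt(2)*y) + sin(4*y)/2


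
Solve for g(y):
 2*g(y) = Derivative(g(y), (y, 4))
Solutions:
 g(y) = C1*exp(-2^(1/4)*y) + C2*exp(2^(1/4)*y) + C3*sin(2^(1/4)*y) + C4*cos(2^(1/4)*y)


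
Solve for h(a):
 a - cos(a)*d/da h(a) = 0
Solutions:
 h(a) = C1 + Integral(a/cos(a), a)


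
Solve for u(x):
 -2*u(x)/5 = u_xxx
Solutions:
 u(x) = C3*exp(-2^(1/3)*5^(2/3)*x/5) + (C1*sin(2^(1/3)*sqrt(3)*5^(2/3)*x/10) + C2*cos(2^(1/3)*sqrt(3)*5^(2/3)*x/10))*exp(2^(1/3)*5^(2/3)*x/10)


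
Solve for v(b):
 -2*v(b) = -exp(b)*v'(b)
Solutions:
 v(b) = C1*exp(-2*exp(-b))


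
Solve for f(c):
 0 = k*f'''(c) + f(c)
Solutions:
 f(c) = C1*exp(c*(-1/k)^(1/3)) + C2*exp(c*(-1/k)^(1/3)*(-1 + sqrt(3)*I)/2) + C3*exp(-c*(-1/k)^(1/3)*(1 + sqrt(3)*I)/2)


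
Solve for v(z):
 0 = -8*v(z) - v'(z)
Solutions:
 v(z) = C1*exp(-8*z)


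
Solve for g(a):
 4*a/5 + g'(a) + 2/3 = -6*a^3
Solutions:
 g(a) = C1 - 3*a^4/2 - 2*a^2/5 - 2*a/3


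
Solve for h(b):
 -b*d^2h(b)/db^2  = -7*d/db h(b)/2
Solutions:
 h(b) = C1 + C2*b^(9/2)


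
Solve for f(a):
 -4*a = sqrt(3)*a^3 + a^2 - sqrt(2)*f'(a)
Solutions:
 f(a) = C1 + sqrt(6)*a^4/8 + sqrt(2)*a^3/6 + sqrt(2)*a^2


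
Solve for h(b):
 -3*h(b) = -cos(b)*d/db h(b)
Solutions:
 h(b) = C1*(sin(b) + 1)^(3/2)/(sin(b) - 1)^(3/2)


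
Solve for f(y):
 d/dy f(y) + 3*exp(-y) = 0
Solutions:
 f(y) = C1 + 3*exp(-y)


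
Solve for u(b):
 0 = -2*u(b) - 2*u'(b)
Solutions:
 u(b) = C1*exp(-b)


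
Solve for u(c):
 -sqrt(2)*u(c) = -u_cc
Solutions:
 u(c) = C1*exp(-2^(1/4)*c) + C2*exp(2^(1/4)*c)


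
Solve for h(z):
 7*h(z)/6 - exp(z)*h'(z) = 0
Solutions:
 h(z) = C1*exp(-7*exp(-z)/6)


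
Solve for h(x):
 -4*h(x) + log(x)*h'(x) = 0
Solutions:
 h(x) = C1*exp(4*li(x))


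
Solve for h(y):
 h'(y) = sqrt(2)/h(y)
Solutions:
 h(y) = -sqrt(C1 + 2*sqrt(2)*y)
 h(y) = sqrt(C1 + 2*sqrt(2)*y)


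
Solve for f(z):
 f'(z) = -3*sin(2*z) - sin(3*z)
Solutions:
 f(z) = C1 + 3*cos(2*z)/2 + cos(3*z)/3


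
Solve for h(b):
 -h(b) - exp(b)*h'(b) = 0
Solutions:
 h(b) = C1*exp(exp(-b))


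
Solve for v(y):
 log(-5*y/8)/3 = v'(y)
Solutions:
 v(y) = C1 + y*log(-y)/3 + y*(-log(2) - 1/3 + log(5)/3)


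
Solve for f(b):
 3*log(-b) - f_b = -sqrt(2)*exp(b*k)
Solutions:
 f(b) = C1 + 3*b*log(-b) - 3*b + Piecewise((sqrt(2)*exp(b*k)/k, Ne(k, 0)), (sqrt(2)*b, True))


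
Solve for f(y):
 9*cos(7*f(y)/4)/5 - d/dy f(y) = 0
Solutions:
 -9*y/5 - 2*log(sin(7*f(y)/4) - 1)/7 + 2*log(sin(7*f(y)/4) + 1)/7 = C1


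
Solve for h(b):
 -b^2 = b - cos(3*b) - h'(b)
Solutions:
 h(b) = C1 + b^3/3 + b^2/2 - sin(3*b)/3


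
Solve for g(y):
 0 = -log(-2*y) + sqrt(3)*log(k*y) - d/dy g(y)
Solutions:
 g(y) = C1 + y*(sqrt(3)*log(-k) - sqrt(3) - log(2) + 1) - y*(1 - sqrt(3))*log(-y)


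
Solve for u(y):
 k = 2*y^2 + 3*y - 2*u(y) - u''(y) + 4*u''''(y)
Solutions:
 u(y) = C1*exp(-sqrt(2)*y*sqrt(1 + sqrt(33))/4) + C2*exp(sqrt(2)*y*sqrt(1 + sqrt(33))/4) + C3*sin(sqrt(2)*y*sqrt(-1 + sqrt(33))/4) + C4*cos(sqrt(2)*y*sqrt(-1 + sqrt(33))/4) - k/2 + y^2 + 3*y/2 - 1


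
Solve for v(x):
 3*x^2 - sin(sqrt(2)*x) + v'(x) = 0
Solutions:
 v(x) = C1 - x^3 - sqrt(2)*cos(sqrt(2)*x)/2


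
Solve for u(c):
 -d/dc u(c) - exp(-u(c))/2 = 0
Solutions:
 u(c) = log(C1 - c/2)


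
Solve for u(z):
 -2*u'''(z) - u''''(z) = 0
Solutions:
 u(z) = C1 + C2*z + C3*z^2 + C4*exp(-2*z)


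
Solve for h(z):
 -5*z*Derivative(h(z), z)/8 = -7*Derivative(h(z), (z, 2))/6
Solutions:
 h(z) = C1 + C2*erfi(sqrt(210)*z/28)


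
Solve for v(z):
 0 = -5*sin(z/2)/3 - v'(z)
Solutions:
 v(z) = C1 + 10*cos(z/2)/3


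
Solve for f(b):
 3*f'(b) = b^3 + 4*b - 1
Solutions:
 f(b) = C1 + b^4/12 + 2*b^2/3 - b/3


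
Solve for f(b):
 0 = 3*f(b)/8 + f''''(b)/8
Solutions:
 f(b) = (C1*sin(sqrt(2)*3^(1/4)*b/2) + C2*cos(sqrt(2)*3^(1/4)*b/2))*exp(-sqrt(2)*3^(1/4)*b/2) + (C3*sin(sqrt(2)*3^(1/4)*b/2) + C4*cos(sqrt(2)*3^(1/4)*b/2))*exp(sqrt(2)*3^(1/4)*b/2)


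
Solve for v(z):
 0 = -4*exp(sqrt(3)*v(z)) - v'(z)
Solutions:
 v(z) = sqrt(3)*(2*log(1/(C1 + 4*z)) - log(3))/6


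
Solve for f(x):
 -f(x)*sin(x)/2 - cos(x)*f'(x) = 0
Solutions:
 f(x) = C1*sqrt(cos(x))


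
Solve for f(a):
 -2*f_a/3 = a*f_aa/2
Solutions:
 f(a) = C1 + C2/a^(1/3)


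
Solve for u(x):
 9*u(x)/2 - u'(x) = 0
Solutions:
 u(x) = C1*exp(9*x/2)


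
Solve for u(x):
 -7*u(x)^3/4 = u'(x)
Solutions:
 u(x) = -sqrt(2)*sqrt(-1/(C1 - 7*x))
 u(x) = sqrt(2)*sqrt(-1/(C1 - 7*x))


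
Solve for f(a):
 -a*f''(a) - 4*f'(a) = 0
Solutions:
 f(a) = C1 + C2/a^3


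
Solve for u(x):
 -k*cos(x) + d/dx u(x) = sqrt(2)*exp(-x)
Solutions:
 u(x) = C1 + k*sin(x) - sqrt(2)*exp(-x)


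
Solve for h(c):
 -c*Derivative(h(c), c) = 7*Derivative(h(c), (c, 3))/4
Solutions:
 h(c) = C1 + Integral(C2*airyai(-14^(2/3)*c/7) + C3*airybi(-14^(2/3)*c/7), c)


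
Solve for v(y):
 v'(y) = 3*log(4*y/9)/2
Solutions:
 v(y) = C1 + 3*y*log(y)/2 - 3*y*log(3) - 3*y/2 + 3*y*log(2)


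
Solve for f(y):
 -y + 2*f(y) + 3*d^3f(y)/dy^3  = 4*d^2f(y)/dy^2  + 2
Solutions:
 f(y) = C1*exp(y*(16/(9*sqrt(345) + 179)^(1/3) + (9*sqrt(345) + 179)^(1/3) + 8)/18)*sin(sqrt(3)*y*(-(9*sqrt(345) + 179)^(1/3) + 16/(9*sqrt(345) + 179)^(1/3))/18) + C2*exp(y*(16/(9*sqrt(345) + 179)^(1/3) + (9*sqrt(345) + 179)^(1/3) + 8)/18)*cos(sqrt(3)*y*(-(9*sqrt(345) + 179)^(1/3) + 16/(9*sqrt(345) + 179)^(1/3))/18) + C3*exp(y*(-(9*sqrt(345) + 179)^(1/3) - 16/(9*sqrt(345) + 179)^(1/3) + 4)/9) + y/2 + 1


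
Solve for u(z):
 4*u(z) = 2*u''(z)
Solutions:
 u(z) = C1*exp(-sqrt(2)*z) + C2*exp(sqrt(2)*z)


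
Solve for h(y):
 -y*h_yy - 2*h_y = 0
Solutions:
 h(y) = C1 + C2/y


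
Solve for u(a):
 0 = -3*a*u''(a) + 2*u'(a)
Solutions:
 u(a) = C1 + C2*a^(5/3)


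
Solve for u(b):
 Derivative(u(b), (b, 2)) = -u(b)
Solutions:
 u(b) = C1*sin(b) + C2*cos(b)


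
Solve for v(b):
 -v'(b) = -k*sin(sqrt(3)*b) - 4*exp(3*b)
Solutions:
 v(b) = C1 - sqrt(3)*k*cos(sqrt(3)*b)/3 + 4*exp(3*b)/3


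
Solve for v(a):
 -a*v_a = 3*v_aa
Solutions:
 v(a) = C1 + C2*erf(sqrt(6)*a/6)


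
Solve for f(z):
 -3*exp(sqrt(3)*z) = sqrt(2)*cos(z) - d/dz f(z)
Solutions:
 f(z) = C1 + sqrt(3)*exp(sqrt(3)*z) + sqrt(2)*sin(z)


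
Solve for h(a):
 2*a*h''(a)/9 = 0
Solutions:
 h(a) = C1 + C2*a


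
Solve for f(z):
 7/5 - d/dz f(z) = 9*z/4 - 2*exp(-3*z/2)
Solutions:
 f(z) = C1 - 9*z^2/8 + 7*z/5 - 4*exp(-3*z/2)/3


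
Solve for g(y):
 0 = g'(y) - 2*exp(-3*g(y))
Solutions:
 g(y) = log(C1 + 6*y)/3
 g(y) = log((-3^(1/3) - 3^(5/6)*I)*(C1 + 2*y)^(1/3)/2)
 g(y) = log((-3^(1/3) + 3^(5/6)*I)*(C1 + 2*y)^(1/3)/2)


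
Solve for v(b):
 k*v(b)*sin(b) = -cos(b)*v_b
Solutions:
 v(b) = C1*exp(k*log(cos(b)))


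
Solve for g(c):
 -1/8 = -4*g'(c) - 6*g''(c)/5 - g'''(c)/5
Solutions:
 g(c) = C1 + c/32 + (C2*sin(sqrt(11)*c) + C3*cos(sqrt(11)*c))*exp(-3*c)


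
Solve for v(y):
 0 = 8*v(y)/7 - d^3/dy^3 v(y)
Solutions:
 v(y) = C3*exp(2*7^(2/3)*y/7) + (C1*sin(sqrt(3)*7^(2/3)*y/7) + C2*cos(sqrt(3)*7^(2/3)*y/7))*exp(-7^(2/3)*y/7)


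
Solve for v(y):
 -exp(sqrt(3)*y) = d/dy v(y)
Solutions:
 v(y) = C1 - sqrt(3)*exp(sqrt(3)*y)/3


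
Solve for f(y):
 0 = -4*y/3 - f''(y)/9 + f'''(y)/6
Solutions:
 f(y) = C1 + C2*y + C3*exp(2*y/3) - 2*y^3 - 9*y^2


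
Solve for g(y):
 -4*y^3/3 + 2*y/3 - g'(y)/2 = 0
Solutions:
 g(y) = C1 - 2*y^4/3 + 2*y^2/3


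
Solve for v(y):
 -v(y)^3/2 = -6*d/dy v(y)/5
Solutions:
 v(y) = -sqrt(6)*sqrt(-1/(C1 + 5*y))
 v(y) = sqrt(6)*sqrt(-1/(C1 + 5*y))


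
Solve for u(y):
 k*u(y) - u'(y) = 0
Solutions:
 u(y) = C1*exp(k*y)


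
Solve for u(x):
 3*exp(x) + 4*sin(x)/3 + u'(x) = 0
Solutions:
 u(x) = C1 - 3*exp(x) + 4*cos(x)/3


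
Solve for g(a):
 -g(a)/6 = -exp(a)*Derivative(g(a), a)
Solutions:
 g(a) = C1*exp(-exp(-a)/6)


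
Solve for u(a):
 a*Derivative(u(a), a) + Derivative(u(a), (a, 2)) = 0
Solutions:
 u(a) = C1 + C2*erf(sqrt(2)*a/2)


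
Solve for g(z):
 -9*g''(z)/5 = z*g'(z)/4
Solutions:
 g(z) = C1 + C2*erf(sqrt(10)*z/12)


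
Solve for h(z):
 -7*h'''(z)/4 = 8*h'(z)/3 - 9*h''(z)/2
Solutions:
 h(z) = C1 + C2*exp(z*(27 - sqrt(57))/21) + C3*exp(z*(sqrt(57) + 27)/21)


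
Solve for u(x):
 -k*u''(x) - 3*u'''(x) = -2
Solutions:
 u(x) = C1 + C2*x + C3*exp(-k*x/3) + x^2/k


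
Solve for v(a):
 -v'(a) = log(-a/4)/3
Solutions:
 v(a) = C1 - a*log(-a)/3 + a*(1 + 2*log(2))/3


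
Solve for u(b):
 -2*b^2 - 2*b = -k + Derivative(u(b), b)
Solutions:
 u(b) = C1 - 2*b^3/3 - b^2 + b*k


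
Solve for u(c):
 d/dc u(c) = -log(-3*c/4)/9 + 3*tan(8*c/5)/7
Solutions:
 u(c) = C1 - c*log(-c)/9 - c*log(3)/9 + c/9 + 2*c*log(2)/9 - 15*log(cos(8*c/5))/56


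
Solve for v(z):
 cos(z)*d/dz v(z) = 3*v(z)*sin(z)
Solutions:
 v(z) = C1/cos(z)^3


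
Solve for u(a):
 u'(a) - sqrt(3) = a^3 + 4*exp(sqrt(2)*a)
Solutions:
 u(a) = C1 + a^4/4 + sqrt(3)*a + 2*sqrt(2)*exp(sqrt(2)*a)


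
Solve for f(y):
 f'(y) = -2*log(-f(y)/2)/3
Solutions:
 3*Integral(1/(log(-_y) - log(2)), (_y, f(y)))/2 = C1 - y


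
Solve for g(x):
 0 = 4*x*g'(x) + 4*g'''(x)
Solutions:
 g(x) = C1 + Integral(C2*airyai(-x) + C3*airybi(-x), x)


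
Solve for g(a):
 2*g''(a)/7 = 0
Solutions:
 g(a) = C1 + C2*a


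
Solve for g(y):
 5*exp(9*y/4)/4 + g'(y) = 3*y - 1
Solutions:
 g(y) = C1 + 3*y^2/2 - y - 5*exp(9*y/4)/9


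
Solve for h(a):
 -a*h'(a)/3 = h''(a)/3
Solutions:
 h(a) = C1 + C2*erf(sqrt(2)*a/2)


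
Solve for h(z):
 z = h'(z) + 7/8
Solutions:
 h(z) = C1 + z^2/2 - 7*z/8


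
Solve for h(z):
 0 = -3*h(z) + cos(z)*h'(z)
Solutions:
 h(z) = C1*(sin(z) + 1)^(3/2)/(sin(z) - 1)^(3/2)


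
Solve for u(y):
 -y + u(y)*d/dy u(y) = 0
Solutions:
 u(y) = -sqrt(C1 + y^2)
 u(y) = sqrt(C1 + y^2)


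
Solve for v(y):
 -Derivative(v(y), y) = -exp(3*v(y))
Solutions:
 v(y) = log(-1/(C1 + 3*y))/3
 v(y) = log((-1/(C1 + y))^(1/3)*(-3^(2/3) - 3*3^(1/6)*I)/6)
 v(y) = log((-1/(C1 + y))^(1/3)*(-3^(2/3) + 3*3^(1/6)*I)/6)


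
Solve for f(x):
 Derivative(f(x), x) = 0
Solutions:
 f(x) = C1


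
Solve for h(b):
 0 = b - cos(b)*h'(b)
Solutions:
 h(b) = C1 + Integral(b/cos(b), b)


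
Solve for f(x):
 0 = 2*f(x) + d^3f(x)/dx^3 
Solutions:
 f(x) = C3*exp(-2^(1/3)*x) + (C1*sin(2^(1/3)*sqrt(3)*x/2) + C2*cos(2^(1/3)*sqrt(3)*x/2))*exp(2^(1/3)*x/2)


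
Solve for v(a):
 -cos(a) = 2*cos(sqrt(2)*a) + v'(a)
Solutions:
 v(a) = C1 - sin(a) - sqrt(2)*sin(sqrt(2)*a)


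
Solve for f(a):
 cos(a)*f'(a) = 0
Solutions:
 f(a) = C1


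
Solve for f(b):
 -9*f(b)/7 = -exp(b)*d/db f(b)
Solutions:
 f(b) = C1*exp(-9*exp(-b)/7)


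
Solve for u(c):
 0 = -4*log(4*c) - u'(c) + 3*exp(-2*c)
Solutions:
 u(c) = C1 - 4*c*log(c) + 4*c*(1 - 2*log(2)) - 3*exp(-2*c)/2


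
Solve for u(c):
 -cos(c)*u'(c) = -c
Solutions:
 u(c) = C1 + Integral(c/cos(c), c)


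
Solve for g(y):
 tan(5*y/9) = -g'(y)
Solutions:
 g(y) = C1 + 9*log(cos(5*y/9))/5


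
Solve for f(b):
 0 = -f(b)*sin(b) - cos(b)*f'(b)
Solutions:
 f(b) = C1*cos(b)


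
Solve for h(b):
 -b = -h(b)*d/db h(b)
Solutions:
 h(b) = -sqrt(C1 + b^2)
 h(b) = sqrt(C1 + b^2)


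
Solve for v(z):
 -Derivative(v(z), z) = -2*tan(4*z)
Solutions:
 v(z) = C1 - log(cos(4*z))/2


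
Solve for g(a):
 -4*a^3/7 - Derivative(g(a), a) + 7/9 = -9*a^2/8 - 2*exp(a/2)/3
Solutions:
 g(a) = C1 - a^4/7 + 3*a^3/8 + 7*a/9 + 4*exp(a/2)/3


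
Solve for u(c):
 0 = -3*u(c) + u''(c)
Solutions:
 u(c) = C1*exp(-sqrt(3)*c) + C2*exp(sqrt(3)*c)


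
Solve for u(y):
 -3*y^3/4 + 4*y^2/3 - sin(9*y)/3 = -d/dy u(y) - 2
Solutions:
 u(y) = C1 + 3*y^4/16 - 4*y^3/9 - 2*y - cos(9*y)/27


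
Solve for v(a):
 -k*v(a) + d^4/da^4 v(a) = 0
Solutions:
 v(a) = C1*exp(-a*k^(1/4)) + C2*exp(a*k^(1/4)) + C3*exp(-I*a*k^(1/4)) + C4*exp(I*a*k^(1/4))


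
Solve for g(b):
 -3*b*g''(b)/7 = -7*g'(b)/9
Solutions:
 g(b) = C1 + C2*b^(76/27)


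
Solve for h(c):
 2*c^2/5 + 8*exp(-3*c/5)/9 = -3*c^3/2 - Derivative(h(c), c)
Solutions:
 h(c) = C1 - 3*c^4/8 - 2*c^3/15 + 40*exp(-3*c/5)/27


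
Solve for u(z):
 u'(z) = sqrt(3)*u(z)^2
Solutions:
 u(z) = -1/(C1 + sqrt(3)*z)


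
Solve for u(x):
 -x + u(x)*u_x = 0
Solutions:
 u(x) = -sqrt(C1 + x^2)
 u(x) = sqrt(C1 + x^2)


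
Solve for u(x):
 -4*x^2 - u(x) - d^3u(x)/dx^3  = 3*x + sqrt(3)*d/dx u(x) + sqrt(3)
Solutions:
 u(x) = C1*exp(x*(-2*2^(1/3)*3^(5/6)/(3 + sqrt(4*sqrt(3) + 9))^(1/3) + 6^(2/3)*(3 + sqrt(4*sqrt(3) + 9))^(1/3))/12)*sin(x*(2*6^(1/3)/(3 + sqrt(4*sqrt(3) + 9))^(1/3) + 2^(2/3)*3^(1/6)*(3 + sqrt(4*sqrt(3) + 9))^(1/3))/4) + C2*exp(x*(-2*2^(1/3)*3^(5/6)/(3 + sqrt(4*sqrt(3) + 9))^(1/3) + 6^(2/3)*(3 + sqrt(4*sqrt(3) + 9))^(1/3))/12)*cos(x*(2*6^(1/3)/(3 + sqrt(4*sqrt(3) + 9))^(1/3) + 2^(2/3)*3^(1/6)*(3 + sqrt(4*sqrt(3) + 9))^(1/3))/4) + C3*exp(-x*(-2*2^(1/3)*3^(5/6)/(3 + sqrt(4*sqrt(3) + 9))^(1/3) + 6^(2/3)*(3 + sqrt(4*sqrt(3) + 9))^(1/3))/6) - 4*x^2 - 3*x + 8*sqrt(3)*x - 24 + 2*sqrt(3)


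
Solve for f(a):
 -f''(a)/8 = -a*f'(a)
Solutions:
 f(a) = C1 + C2*erfi(2*a)


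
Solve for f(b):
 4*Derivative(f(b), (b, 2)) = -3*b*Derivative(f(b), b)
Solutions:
 f(b) = C1 + C2*erf(sqrt(6)*b/4)


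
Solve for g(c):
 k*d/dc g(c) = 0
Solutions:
 g(c) = C1


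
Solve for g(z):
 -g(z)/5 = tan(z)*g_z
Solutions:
 g(z) = C1/sin(z)^(1/5)


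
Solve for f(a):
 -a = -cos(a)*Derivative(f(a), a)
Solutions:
 f(a) = C1 + Integral(a/cos(a), a)


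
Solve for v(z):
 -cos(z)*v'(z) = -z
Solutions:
 v(z) = C1 + Integral(z/cos(z), z)


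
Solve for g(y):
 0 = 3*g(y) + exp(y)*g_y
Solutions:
 g(y) = C1*exp(3*exp(-y))


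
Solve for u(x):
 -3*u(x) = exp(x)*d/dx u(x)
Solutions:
 u(x) = C1*exp(3*exp(-x))


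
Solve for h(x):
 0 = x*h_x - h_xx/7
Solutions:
 h(x) = C1 + C2*erfi(sqrt(14)*x/2)


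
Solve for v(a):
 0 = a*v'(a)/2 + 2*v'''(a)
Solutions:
 v(a) = C1 + Integral(C2*airyai(-2^(1/3)*a/2) + C3*airybi(-2^(1/3)*a/2), a)


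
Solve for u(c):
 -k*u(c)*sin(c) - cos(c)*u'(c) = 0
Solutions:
 u(c) = C1*exp(k*log(cos(c)))


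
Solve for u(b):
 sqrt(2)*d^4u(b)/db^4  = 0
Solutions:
 u(b) = C1 + C2*b + C3*b^2 + C4*b^3


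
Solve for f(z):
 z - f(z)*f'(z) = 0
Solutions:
 f(z) = -sqrt(C1 + z^2)
 f(z) = sqrt(C1 + z^2)


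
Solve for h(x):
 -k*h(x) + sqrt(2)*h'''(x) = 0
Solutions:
 h(x) = C1*exp(2^(5/6)*k^(1/3)*x/2) + C2*exp(2^(5/6)*k^(1/3)*x*(-1 + sqrt(3)*I)/4) + C3*exp(-2^(5/6)*k^(1/3)*x*(1 + sqrt(3)*I)/4)


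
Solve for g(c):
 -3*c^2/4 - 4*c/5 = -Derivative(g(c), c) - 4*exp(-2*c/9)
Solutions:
 g(c) = C1 + c^3/4 + 2*c^2/5 + 18*exp(-2*c/9)


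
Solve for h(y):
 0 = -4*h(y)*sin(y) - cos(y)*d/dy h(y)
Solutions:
 h(y) = C1*cos(y)^4


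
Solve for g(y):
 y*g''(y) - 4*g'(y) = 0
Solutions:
 g(y) = C1 + C2*y^5


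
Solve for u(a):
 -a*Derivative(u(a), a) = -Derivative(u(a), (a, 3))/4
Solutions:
 u(a) = C1 + Integral(C2*airyai(2^(2/3)*a) + C3*airybi(2^(2/3)*a), a)


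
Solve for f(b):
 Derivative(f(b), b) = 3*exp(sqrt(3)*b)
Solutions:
 f(b) = C1 + sqrt(3)*exp(sqrt(3)*b)


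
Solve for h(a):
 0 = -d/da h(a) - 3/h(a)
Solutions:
 h(a) = -sqrt(C1 - 6*a)
 h(a) = sqrt(C1 - 6*a)


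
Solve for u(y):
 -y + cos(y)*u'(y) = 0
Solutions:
 u(y) = C1 + Integral(y/cos(y), y)


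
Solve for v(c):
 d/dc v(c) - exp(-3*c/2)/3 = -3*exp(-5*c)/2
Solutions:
 v(c) = C1 + 3*exp(-5*c)/10 - 2*exp(-3*c/2)/9


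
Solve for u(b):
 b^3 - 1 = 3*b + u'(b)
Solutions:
 u(b) = C1 + b^4/4 - 3*b^2/2 - b


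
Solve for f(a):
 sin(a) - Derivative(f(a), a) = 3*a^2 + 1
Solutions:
 f(a) = C1 - a^3 - a - cos(a)


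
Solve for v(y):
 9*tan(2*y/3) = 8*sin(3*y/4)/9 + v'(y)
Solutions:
 v(y) = C1 - 27*log(cos(2*y/3))/2 + 32*cos(3*y/4)/27


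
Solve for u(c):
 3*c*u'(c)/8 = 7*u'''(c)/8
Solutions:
 u(c) = C1 + Integral(C2*airyai(3^(1/3)*7^(2/3)*c/7) + C3*airybi(3^(1/3)*7^(2/3)*c/7), c)


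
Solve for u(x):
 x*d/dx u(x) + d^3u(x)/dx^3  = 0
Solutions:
 u(x) = C1 + Integral(C2*airyai(-x) + C3*airybi(-x), x)


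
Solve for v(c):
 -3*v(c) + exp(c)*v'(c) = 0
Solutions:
 v(c) = C1*exp(-3*exp(-c))


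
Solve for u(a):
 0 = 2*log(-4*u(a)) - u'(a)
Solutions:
 -Integral(1/(log(-_y) + 2*log(2)), (_y, u(a)))/2 = C1 - a


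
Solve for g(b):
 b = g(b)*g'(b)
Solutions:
 g(b) = -sqrt(C1 + b^2)
 g(b) = sqrt(C1 + b^2)


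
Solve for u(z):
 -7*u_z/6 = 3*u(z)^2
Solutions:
 u(z) = 7/(C1 + 18*z)


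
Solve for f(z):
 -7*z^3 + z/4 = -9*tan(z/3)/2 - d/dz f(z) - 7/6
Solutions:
 f(z) = C1 + 7*z^4/4 - z^2/8 - 7*z/6 + 27*log(cos(z/3))/2


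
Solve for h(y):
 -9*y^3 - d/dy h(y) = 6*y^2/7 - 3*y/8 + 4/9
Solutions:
 h(y) = C1 - 9*y^4/4 - 2*y^3/7 + 3*y^2/16 - 4*y/9


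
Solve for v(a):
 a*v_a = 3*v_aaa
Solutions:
 v(a) = C1 + Integral(C2*airyai(3^(2/3)*a/3) + C3*airybi(3^(2/3)*a/3), a)


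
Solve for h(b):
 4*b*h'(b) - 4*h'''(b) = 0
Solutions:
 h(b) = C1 + Integral(C2*airyai(b) + C3*airybi(b), b)


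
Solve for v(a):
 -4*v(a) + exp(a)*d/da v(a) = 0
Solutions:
 v(a) = C1*exp(-4*exp(-a))


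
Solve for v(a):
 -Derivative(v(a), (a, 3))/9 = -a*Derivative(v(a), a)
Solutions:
 v(a) = C1 + Integral(C2*airyai(3^(2/3)*a) + C3*airybi(3^(2/3)*a), a)


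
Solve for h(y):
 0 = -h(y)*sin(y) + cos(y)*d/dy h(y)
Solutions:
 h(y) = C1/cos(y)


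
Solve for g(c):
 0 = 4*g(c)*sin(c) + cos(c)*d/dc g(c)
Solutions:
 g(c) = C1*cos(c)^4


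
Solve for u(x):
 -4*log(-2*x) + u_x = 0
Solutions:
 u(x) = C1 + 4*x*log(-x) + 4*x*(-1 + log(2))


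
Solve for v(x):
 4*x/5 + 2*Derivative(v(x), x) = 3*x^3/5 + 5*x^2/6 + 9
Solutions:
 v(x) = C1 + 3*x^4/40 + 5*x^3/36 - x^2/5 + 9*x/2


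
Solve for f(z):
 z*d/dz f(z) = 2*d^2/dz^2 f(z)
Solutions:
 f(z) = C1 + C2*erfi(z/2)


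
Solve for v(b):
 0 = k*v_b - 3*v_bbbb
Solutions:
 v(b) = C1 + C2*exp(3^(2/3)*b*k^(1/3)/3) + C3*exp(b*k^(1/3)*(-3^(2/3) + 3*3^(1/6)*I)/6) + C4*exp(-b*k^(1/3)*(3^(2/3) + 3*3^(1/6)*I)/6)


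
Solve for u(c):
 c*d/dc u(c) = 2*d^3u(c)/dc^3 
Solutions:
 u(c) = C1 + Integral(C2*airyai(2^(2/3)*c/2) + C3*airybi(2^(2/3)*c/2), c)


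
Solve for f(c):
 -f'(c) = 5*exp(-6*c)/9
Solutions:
 f(c) = C1 + 5*exp(-6*c)/54


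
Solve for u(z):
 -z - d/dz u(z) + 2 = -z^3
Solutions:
 u(z) = C1 + z^4/4 - z^2/2 + 2*z


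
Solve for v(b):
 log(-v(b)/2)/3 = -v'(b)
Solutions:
 3*Integral(1/(log(-_y) - log(2)), (_y, v(b))) = C1 - b


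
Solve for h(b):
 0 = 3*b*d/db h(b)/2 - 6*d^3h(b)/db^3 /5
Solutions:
 h(b) = C1 + Integral(C2*airyai(10^(1/3)*b/2) + C3*airybi(10^(1/3)*b/2), b)


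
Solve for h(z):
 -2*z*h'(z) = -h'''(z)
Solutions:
 h(z) = C1 + Integral(C2*airyai(2^(1/3)*z) + C3*airybi(2^(1/3)*z), z)


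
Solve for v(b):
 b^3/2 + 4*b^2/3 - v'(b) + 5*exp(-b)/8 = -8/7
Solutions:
 v(b) = C1 + b^4/8 + 4*b^3/9 + 8*b/7 - 5*exp(-b)/8


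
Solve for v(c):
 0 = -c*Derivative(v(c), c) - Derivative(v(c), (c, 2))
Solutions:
 v(c) = C1 + C2*erf(sqrt(2)*c/2)


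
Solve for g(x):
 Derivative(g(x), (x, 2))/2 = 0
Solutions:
 g(x) = C1 + C2*x


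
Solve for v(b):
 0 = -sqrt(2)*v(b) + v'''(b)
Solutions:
 v(b) = C3*exp(2^(1/6)*b) + (C1*sin(2^(1/6)*sqrt(3)*b/2) + C2*cos(2^(1/6)*sqrt(3)*b/2))*exp(-2^(1/6)*b/2)


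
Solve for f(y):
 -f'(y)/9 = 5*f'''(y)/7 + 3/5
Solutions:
 f(y) = C1 + C2*sin(sqrt(35)*y/15) + C3*cos(sqrt(35)*y/15) - 27*y/5


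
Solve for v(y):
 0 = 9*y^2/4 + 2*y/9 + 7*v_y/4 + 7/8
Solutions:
 v(y) = C1 - 3*y^3/7 - 4*y^2/63 - y/2


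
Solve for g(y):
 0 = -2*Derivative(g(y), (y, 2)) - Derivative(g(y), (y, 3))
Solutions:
 g(y) = C1 + C2*y + C3*exp(-2*y)


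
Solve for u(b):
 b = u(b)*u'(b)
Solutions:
 u(b) = -sqrt(C1 + b^2)
 u(b) = sqrt(C1 + b^2)


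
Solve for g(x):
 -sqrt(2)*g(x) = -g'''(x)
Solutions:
 g(x) = C3*exp(2^(1/6)*x) + (C1*sin(2^(1/6)*sqrt(3)*x/2) + C2*cos(2^(1/6)*sqrt(3)*x/2))*exp(-2^(1/6)*x/2)


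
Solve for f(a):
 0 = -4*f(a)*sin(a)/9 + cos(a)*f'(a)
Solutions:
 f(a) = C1/cos(a)^(4/9)


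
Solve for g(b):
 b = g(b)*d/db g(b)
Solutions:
 g(b) = -sqrt(C1 + b^2)
 g(b) = sqrt(C1 + b^2)


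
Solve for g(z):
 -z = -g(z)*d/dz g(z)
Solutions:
 g(z) = -sqrt(C1 + z^2)
 g(z) = sqrt(C1 + z^2)


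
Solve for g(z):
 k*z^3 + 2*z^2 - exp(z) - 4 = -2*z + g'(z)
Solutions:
 g(z) = C1 + k*z^4/4 + 2*z^3/3 + z^2 - 4*z - exp(z)


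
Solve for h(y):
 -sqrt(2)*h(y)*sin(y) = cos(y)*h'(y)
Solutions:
 h(y) = C1*cos(y)^(sqrt(2))


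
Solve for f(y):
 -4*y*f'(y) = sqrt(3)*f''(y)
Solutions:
 f(y) = C1 + C2*erf(sqrt(2)*3^(3/4)*y/3)


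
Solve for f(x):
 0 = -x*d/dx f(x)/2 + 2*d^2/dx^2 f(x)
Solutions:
 f(x) = C1 + C2*erfi(sqrt(2)*x/4)


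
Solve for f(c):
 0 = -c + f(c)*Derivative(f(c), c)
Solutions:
 f(c) = -sqrt(C1 + c^2)
 f(c) = sqrt(C1 + c^2)


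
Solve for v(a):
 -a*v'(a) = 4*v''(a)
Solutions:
 v(a) = C1 + C2*erf(sqrt(2)*a/4)


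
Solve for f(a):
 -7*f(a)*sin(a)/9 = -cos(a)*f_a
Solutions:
 f(a) = C1/cos(a)^(7/9)


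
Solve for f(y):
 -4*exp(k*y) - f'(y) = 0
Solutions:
 f(y) = C1 - 4*exp(k*y)/k


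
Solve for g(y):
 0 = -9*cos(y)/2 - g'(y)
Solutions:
 g(y) = C1 - 9*sin(y)/2


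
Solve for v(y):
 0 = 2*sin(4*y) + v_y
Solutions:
 v(y) = C1 + cos(4*y)/2


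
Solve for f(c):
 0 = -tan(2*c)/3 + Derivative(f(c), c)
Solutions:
 f(c) = C1 - log(cos(2*c))/6


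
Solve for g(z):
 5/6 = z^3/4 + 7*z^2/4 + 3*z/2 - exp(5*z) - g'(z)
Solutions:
 g(z) = C1 + z^4/16 + 7*z^3/12 + 3*z^2/4 - 5*z/6 - exp(5*z)/5


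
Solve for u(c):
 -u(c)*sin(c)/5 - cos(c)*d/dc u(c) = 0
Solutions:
 u(c) = C1*cos(c)^(1/5)


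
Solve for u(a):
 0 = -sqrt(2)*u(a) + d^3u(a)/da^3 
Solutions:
 u(a) = C3*exp(2^(1/6)*a) + (C1*sin(2^(1/6)*sqrt(3)*a/2) + C2*cos(2^(1/6)*sqrt(3)*a/2))*exp(-2^(1/6)*a/2)


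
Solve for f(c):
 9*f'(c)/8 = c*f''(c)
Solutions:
 f(c) = C1 + C2*c^(17/8)


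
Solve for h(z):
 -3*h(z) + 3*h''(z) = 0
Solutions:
 h(z) = C1*exp(-z) + C2*exp(z)


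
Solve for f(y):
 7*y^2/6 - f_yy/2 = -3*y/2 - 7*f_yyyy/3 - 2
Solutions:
 f(y) = C1 + C2*y + C3*exp(-sqrt(42)*y/14) + C4*exp(sqrt(42)*y/14) + 7*y^4/36 + y^3/2 + 116*y^2/9


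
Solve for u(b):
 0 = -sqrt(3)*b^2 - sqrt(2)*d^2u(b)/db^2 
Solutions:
 u(b) = C1 + C2*b - sqrt(6)*b^4/24


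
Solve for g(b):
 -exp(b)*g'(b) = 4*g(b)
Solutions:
 g(b) = C1*exp(4*exp(-b))


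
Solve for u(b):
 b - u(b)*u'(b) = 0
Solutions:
 u(b) = -sqrt(C1 + b^2)
 u(b) = sqrt(C1 + b^2)


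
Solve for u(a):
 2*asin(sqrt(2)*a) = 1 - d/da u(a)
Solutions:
 u(a) = C1 - 2*a*asin(sqrt(2)*a) + a - sqrt(2)*sqrt(1 - 2*a^2)


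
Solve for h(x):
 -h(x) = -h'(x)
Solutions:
 h(x) = C1*exp(x)


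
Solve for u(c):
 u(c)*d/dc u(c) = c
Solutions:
 u(c) = -sqrt(C1 + c^2)
 u(c) = sqrt(C1 + c^2)


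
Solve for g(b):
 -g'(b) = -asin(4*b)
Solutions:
 g(b) = C1 + b*asin(4*b) + sqrt(1 - 16*b^2)/4


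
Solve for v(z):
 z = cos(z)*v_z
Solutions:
 v(z) = C1 + Integral(z/cos(z), z)


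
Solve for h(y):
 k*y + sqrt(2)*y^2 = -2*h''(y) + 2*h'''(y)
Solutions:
 h(y) = C1 + C2*y + C3*exp(y) - sqrt(2)*y^4/24 + y^3*(-k - 2*sqrt(2))/12 + y^2*(-k - 2*sqrt(2))/4


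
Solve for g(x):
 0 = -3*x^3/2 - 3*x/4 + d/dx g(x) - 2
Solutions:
 g(x) = C1 + 3*x^4/8 + 3*x^2/8 + 2*x


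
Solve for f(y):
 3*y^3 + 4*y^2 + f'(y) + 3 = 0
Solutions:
 f(y) = C1 - 3*y^4/4 - 4*y^3/3 - 3*y


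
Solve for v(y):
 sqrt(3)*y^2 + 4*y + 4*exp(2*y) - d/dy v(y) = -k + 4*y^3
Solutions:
 v(y) = C1 + k*y - y^4 + sqrt(3)*y^3/3 + 2*y^2 + 2*exp(2*y)


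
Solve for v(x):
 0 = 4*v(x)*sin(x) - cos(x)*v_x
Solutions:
 v(x) = C1/cos(x)^4


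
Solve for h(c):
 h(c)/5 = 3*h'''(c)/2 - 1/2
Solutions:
 h(c) = C3*exp(15^(2/3)*2^(1/3)*c/15) + (C1*sin(2^(1/3)*3^(1/6)*5^(2/3)*c/10) + C2*cos(2^(1/3)*3^(1/6)*5^(2/3)*c/10))*exp(-15^(2/3)*2^(1/3)*c/30) - 5/2


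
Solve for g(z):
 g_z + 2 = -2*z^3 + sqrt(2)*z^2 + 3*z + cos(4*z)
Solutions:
 g(z) = C1 - z^4/2 + sqrt(2)*z^3/3 + 3*z^2/2 - 2*z + sin(4*z)/4


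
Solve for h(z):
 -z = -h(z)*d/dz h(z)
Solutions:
 h(z) = -sqrt(C1 + z^2)
 h(z) = sqrt(C1 + z^2)


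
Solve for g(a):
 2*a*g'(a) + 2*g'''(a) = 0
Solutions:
 g(a) = C1 + Integral(C2*airyai(-a) + C3*airybi(-a), a)


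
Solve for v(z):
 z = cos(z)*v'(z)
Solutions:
 v(z) = C1 + Integral(z/cos(z), z)


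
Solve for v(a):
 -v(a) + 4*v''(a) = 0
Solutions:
 v(a) = C1*exp(-a/2) + C2*exp(a/2)


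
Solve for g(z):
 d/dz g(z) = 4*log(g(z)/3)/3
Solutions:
 3*Integral(1/(-log(_y) + log(3)), (_y, g(z)))/4 = C1 - z


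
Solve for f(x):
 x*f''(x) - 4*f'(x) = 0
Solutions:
 f(x) = C1 + C2*x^5


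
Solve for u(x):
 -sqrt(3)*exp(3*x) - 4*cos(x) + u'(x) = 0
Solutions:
 u(x) = C1 + sqrt(3)*exp(3*x)/3 + 4*sin(x)


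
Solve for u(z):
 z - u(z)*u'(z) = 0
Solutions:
 u(z) = -sqrt(C1 + z^2)
 u(z) = sqrt(C1 + z^2)


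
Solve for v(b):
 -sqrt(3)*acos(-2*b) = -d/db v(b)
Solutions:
 v(b) = C1 + sqrt(3)*(b*acos(-2*b) + sqrt(1 - 4*b^2)/2)


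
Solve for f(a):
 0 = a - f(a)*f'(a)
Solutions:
 f(a) = -sqrt(C1 + a^2)
 f(a) = sqrt(C1 + a^2)


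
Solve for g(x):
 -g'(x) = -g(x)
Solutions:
 g(x) = C1*exp(x)


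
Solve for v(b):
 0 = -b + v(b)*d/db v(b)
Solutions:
 v(b) = -sqrt(C1 + b^2)
 v(b) = sqrt(C1 + b^2)


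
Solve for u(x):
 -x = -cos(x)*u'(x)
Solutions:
 u(x) = C1 + Integral(x/cos(x), x)


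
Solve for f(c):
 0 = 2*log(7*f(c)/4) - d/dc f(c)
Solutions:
 Integral(1/(-log(_y) - log(7) + 2*log(2)), (_y, f(c)))/2 = C1 - c


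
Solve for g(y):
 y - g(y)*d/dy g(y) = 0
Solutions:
 g(y) = -sqrt(C1 + y^2)
 g(y) = sqrt(C1 + y^2)


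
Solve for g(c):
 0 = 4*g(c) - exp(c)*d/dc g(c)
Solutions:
 g(c) = C1*exp(-4*exp(-c))


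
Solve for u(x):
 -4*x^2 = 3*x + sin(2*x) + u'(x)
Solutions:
 u(x) = C1 - 4*x^3/3 - 3*x^2/2 + cos(2*x)/2


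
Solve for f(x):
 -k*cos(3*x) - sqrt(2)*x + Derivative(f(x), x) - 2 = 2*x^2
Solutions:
 f(x) = C1 + k*sin(3*x)/3 + 2*x^3/3 + sqrt(2)*x^2/2 + 2*x


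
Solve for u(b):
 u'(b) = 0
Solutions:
 u(b) = C1


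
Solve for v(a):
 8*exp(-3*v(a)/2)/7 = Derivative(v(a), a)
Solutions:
 v(a) = 2*log(C1 + 12*a/7)/3
 v(a) = 2*log(14^(2/3)*(-3^(1/3) - 3^(5/6)*I)*(C1 + 8*a)^(1/3)/28)
 v(a) = 2*log(14^(2/3)*(-3^(1/3) + 3^(5/6)*I)*(C1 + 8*a)^(1/3)/28)


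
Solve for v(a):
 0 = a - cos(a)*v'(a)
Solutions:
 v(a) = C1 + Integral(a/cos(a), a)


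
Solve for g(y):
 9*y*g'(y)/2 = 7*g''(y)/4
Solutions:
 g(y) = C1 + C2*erfi(3*sqrt(7)*y/7)


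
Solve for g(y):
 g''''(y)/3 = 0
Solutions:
 g(y) = C1 + C2*y + C3*y^2 + C4*y^3


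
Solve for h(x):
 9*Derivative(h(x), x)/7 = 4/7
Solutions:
 h(x) = C1 + 4*x/9


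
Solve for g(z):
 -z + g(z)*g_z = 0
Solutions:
 g(z) = -sqrt(C1 + z^2)
 g(z) = sqrt(C1 + z^2)


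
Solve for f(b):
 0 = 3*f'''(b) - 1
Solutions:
 f(b) = C1 + C2*b + C3*b^2 + b^3/18


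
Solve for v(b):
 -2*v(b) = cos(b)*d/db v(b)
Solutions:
 v(b) = C1*(sin(b) - 1)/(sin(b) + 1)


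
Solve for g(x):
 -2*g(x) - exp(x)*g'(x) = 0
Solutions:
 g(x) = C1*exp(2*exp(-x))


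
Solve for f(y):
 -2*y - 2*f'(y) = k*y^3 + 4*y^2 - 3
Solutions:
 f(y) = C1 - k*y^4/8 - 2*y^3/3 - y^2/2 + 3*y/2


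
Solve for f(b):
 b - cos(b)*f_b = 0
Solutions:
 f(b) = C1 + Integral(b/cos(b), b)


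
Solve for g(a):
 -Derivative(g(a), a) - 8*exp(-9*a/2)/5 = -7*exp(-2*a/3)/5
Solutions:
 g(a) = C1 + 16*exp(-9*a/2)/45 - 21*exp(-2*a/3)/10


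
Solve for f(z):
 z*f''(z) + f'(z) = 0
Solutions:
 f(z) = C1 + C2*log(z)


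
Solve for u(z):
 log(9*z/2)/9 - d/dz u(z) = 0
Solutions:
 u(z) = C1 + z*log(z)/9 - z/9 - z*log(2)/9 + 2*z*log(3)/9


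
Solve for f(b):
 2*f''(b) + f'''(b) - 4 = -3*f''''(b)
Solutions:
 f(b) = C1 + C2*b + b^2 + (C3*sin(sqrt(23)*b/6) + C4*cos(sqrt(23)*b/6))*exp(-b/6)


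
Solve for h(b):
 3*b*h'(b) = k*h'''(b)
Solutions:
 h(b) = C1 + Integral(C2*airyai(3^(1/3)*b*(1/k)^(1/3)) + C3*airybi(3^(1/3)*b*(1/k)^(1/3)), b)


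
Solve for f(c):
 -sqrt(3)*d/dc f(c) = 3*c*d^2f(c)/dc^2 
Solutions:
 f(c) = C1 + C2*c^(1 - sqrt(3)/3)


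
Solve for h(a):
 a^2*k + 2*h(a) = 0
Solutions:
 h(a) = -a^2*k/2


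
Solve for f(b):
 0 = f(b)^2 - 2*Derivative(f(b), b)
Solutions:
 f(b) = -2/(C1 + b)


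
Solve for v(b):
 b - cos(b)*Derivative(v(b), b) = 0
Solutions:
 v(b) = C1 + Integral(b/cos(b), b)


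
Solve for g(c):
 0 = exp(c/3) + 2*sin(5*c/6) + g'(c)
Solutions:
 g(c) = C1 - 3*exp(c/3) + 12*cos(5*c/6)/5


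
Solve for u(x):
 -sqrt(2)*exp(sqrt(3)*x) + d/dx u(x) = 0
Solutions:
 u(x) = C1 + sqrt(6)*exp(sqrt(3)*x)/3


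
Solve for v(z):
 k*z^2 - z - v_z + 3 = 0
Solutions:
 v(z) = C1 + k*z^3/3 - z^2/2 + 3*z


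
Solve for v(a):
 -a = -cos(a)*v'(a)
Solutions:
 v(a) = C1 + Integral(a/cos(a), a)


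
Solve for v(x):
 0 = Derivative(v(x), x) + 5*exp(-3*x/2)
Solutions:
 v(x) = C1 + 10*exp(-3*x/2)/3


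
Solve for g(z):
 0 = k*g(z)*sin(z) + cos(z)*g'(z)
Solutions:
 g(z) = C1*exp(k*log(cos(z)))


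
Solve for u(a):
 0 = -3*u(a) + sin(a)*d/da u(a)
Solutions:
 u(a) = C1*(cos(a) - 1)^(3/2)/(cos(a) + 1)^(3/2)


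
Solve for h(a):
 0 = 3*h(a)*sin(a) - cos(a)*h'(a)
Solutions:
 h(a) = C1/cos(a)^3


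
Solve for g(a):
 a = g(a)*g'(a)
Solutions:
 g(a) = -sqrt(C1 + a^2)
 g(a) = sqrt(C1 + a^2)


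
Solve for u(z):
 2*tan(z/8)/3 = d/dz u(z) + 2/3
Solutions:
 u(z) = C1 - 2*z/3 - 16*log(cos(z/8))/3


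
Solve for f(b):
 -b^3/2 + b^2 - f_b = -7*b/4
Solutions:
 f(b) = C1 - b^4/8 + b^3/3 + 7*b^2/8


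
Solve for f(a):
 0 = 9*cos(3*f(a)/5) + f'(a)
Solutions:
 9*a - 5*log(sin(3*f(a)/5) - 1)/6 + 5*log(sin(3*f(a)/5) + 1)/6 = C1


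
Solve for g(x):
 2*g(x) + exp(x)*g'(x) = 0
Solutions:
 g(x) = C1*exp(2*exp(-x))


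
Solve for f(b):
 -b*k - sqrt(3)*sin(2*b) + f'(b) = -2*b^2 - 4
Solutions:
 f(b) = C1 - 2*b^3/3 + b^2*k/2 - 4*b - sqrt(3)*cos(2*b)/2


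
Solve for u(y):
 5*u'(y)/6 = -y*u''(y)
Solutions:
 u(y) = C1 + C2*y^(1/6)


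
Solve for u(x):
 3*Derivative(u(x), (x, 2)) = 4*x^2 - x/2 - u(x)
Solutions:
 u(x) = C1*sin(sqrt(3)*x/3) + C2*cos(sqrt(3)*x/3) + 4*x^2 - x/2 - 24


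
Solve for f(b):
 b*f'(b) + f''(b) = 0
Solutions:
 f(b) = C1 + C2*erf(sqrt(2)*b/2)


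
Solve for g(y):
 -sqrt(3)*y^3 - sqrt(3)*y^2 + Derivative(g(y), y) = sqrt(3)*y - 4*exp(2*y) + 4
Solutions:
 g(y) = C1 + sqrt(3)*y^4/4 + sqrt(3)*y^3/3 + sqrt(3)*y^2/2 + 4*y - 2*exp(2*y)


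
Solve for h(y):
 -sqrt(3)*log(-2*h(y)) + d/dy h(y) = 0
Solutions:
 -sqrt(3)*Integral(1/(log(-_y) + log(2)), (_y, h(y)))/3 = C1 - y


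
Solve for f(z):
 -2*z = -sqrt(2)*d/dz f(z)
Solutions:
 f(z) = C1 + sqrt(2)*z^2/2


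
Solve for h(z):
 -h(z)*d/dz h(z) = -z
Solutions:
 h(z) = -sqrt(C1 + z^2)
 h(z) = sqrt(C1 + z^2)


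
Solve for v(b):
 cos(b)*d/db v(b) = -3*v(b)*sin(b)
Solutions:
 v(b) = C1*cos(b)^3


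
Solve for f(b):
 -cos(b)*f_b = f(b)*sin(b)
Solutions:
 f(b) = C1*cos(b)


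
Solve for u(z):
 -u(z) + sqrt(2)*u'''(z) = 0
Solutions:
 u(z) = C3*exp(2^(5/6)*z/2) + (C1*sin(2^(5/6)*sqrt(3)*z/4) + C2*cos(2^(5/6)*sqrt(3)*z/4))*exp(-2^(5/6)*z/4)


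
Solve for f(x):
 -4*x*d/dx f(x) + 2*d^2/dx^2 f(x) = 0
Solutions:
 f(x) = C1 + C2*erfi(x)


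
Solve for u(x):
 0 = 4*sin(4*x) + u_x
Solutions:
 u(x) = C1 + cos(4*x)


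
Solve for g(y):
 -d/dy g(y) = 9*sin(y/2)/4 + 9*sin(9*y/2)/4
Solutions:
 g(y) = C1 + 9*cos(y/2)/2 + cos(9*y/2)/2


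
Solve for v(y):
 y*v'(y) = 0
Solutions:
 v(y) = C1


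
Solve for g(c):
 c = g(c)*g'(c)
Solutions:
 g(c) = -sqrt(C1 + c^2)
 g(c) = sqrt(C1 + c^2)


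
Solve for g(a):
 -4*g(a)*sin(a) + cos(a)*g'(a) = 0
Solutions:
 g(a) = C1/cos(a)^4


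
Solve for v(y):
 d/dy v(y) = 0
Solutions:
 v(y) = C1
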